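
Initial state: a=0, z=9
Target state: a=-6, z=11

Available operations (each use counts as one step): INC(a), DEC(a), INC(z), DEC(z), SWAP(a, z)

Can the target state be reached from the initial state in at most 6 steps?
No

The target state cannot be reached within 6 steps.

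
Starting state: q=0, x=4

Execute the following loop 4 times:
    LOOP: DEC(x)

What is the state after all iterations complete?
q=0, x=0

Iteration trace:
Start: q=0, x=4
After iteration 1: q=0, x=3
After iteration 2: q=0, x=2
After iteration 3: q=0, x=1
After iteration 4: q=0, x=0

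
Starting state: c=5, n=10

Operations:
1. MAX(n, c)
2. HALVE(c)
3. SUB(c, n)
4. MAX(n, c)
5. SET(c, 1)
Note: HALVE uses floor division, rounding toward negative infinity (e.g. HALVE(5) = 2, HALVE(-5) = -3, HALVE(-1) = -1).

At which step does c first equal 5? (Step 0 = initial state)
Step 0

Tracing c:
Initial: c = 5 ← first occurrence
After step 1: c = 5
After step 2: c = 2
After step 3: c = -8
After step 4: c = -8
After step 5: c = 1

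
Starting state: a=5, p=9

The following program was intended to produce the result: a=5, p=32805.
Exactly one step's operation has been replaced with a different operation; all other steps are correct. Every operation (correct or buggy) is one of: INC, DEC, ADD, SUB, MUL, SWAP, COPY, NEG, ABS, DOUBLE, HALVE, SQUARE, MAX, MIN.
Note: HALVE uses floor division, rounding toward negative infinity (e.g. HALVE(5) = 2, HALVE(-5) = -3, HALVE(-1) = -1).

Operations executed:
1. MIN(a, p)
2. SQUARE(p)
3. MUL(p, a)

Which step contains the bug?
Step 1

Trace with buggy code:
Initial: a=5, p=9
After step 1: a=5, p=9
After step 2: a=5, p=81
After step 3: a=5, p=405
Actual final a=5, p=405 ≠ expected a=5, p=32805.
Step 1 is the only position where a single-operation replacement can produce the expected result.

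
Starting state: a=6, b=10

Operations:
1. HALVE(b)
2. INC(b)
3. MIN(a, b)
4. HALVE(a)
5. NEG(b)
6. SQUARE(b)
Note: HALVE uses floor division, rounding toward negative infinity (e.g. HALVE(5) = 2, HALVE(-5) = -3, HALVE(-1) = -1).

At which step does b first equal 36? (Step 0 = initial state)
Step 6

Tracing b:
Initial: b = 10
After step 1: b = 5
After step 2: b = 6
After step 3: b = 6
After step 4: b = 6
After step 5: b = -6
After step 6: b = 36 ← first occurrence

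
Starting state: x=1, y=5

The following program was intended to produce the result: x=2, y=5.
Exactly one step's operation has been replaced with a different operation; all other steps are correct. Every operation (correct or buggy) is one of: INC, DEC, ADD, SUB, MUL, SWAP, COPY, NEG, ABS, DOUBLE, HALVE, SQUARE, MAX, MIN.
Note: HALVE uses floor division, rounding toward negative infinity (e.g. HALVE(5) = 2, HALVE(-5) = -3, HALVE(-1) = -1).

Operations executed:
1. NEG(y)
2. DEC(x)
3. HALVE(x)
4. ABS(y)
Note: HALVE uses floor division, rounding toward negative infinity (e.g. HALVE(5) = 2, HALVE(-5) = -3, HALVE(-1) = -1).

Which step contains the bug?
Step 1

Trace with buggy code:
Initial: x=1, y=5
After step 1: x=1, y=-5
After step 2: x=0, y=-5
After step 3: x=0, y=-5
After step 4: x=0, y=5
Actual final x=0, y=5 ≠ expected x=2, y=5.
Step 1 is the only position where a single-operation replacement can produce the expected result.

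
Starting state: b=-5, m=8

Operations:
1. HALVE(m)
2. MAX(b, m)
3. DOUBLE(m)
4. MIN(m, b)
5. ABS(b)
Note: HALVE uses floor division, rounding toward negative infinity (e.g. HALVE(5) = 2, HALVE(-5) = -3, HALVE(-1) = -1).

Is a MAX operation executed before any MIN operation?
Yes

First MAX: step 2
First MIN: step 4
Since 2 < 4, MAX comes first.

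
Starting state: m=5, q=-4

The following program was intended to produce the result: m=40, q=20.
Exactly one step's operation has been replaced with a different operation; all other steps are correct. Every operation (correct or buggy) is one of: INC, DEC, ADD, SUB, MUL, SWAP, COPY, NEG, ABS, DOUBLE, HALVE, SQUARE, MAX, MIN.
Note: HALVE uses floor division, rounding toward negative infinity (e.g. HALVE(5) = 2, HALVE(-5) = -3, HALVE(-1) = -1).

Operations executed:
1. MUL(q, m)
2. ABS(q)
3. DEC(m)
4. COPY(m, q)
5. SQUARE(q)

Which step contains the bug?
Step 5

Trace with buggy code:
Initial: m=5, q=-4
After step 1: m=5, q=-20
After step 2: m=5, q=20
After step 3: m=4, q=20
After step 4: m=20, q=20
After step 5: m=20, q=400
Actual final m=20, q=400 ≠ expected m=40, q=20.
Step 5 is the only position where a single-operation replacement can produce the expected result.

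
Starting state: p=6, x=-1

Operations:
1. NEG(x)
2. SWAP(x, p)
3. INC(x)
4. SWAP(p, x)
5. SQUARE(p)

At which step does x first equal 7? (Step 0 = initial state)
Step 3

Tracing x:
Initial: x = -1
After step 1: x = 1
After step 2: x = 6
After step 3: x = 7 ← first occurrence
After step 4: x = 1
After step 5: x = 1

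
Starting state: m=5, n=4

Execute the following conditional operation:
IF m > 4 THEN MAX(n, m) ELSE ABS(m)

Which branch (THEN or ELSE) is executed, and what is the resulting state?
Branch: THEN, Final state: m=5, n=5

Evaluating condition: m > 4
m = 5
Condition is True, so THEN branch executes
After MAX(n, m): m=5, n=5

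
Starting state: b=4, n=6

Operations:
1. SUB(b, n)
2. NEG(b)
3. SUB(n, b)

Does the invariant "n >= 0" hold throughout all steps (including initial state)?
Yes

The invariant holds at every step.

State at each step:
Initial: b=4, n=6
After step 1: b=-2, n=6
After step 2: b=2, n=6
After step 3: b=2, n=4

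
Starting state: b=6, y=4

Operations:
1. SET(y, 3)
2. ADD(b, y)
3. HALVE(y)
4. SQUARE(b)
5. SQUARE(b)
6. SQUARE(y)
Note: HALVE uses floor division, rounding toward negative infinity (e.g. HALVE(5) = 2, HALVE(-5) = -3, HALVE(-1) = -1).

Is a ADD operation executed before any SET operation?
No

First ADD: step 2
First SET: step 1
Since 2 > 1, SET comes first.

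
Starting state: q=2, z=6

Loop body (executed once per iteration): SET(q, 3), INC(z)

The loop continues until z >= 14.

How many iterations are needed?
8

Tracing iterations:
Initial: q=2, z=6
After iteration 1: q=3, z=7
After iteration 2: q=3, z=8
After iteration 3: q=3, z=9
After iteration 4: q=3, z=10
After iteration 5: q=3, z=11
After iteration 6: q=3, z=12
After iteration 7: q=3, z=13
After iteration 8: q=3, z=14
z >= 14 now holds, so the loop exits after 8 iterations.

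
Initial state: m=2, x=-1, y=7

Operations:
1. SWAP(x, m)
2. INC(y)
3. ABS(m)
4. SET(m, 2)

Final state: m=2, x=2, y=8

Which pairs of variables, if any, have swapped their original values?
None

Comparing initial and final values:
y: 7 → 8
x: -1 → 2
m: 2 → 2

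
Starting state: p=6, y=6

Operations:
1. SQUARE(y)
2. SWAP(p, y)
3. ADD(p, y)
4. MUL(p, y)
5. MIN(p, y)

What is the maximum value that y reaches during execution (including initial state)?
36

Values of y at each step:
Initial: y = 6
After step 1: y = 36 ← maximum
After step 2: y = 6
After step 3: y = 6
After step 4: y = 6
After step 5: y = 6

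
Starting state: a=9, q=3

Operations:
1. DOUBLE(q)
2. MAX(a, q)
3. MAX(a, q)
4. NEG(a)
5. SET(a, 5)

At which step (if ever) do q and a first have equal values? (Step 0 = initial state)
Never

q and a never become equal during execution.

Comparing values at each step:
Initial: q=3, a=9
After step 1: q=6, a=9
After step 2: q=6, a=9
After step 3: q=6, a=9
After step 4: q=6, a=-9
After step 5: q=6, a=5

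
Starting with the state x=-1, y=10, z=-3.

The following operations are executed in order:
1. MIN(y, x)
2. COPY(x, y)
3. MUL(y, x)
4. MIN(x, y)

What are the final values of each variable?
{x: -1, y: 1, z: -3}

Step-by-step execution:
Initial: x=-1, y=10, z=-3
After step 1 (MIN(y, x)): x=-1, y=-1, z=-3
After step 2 (COPY(x, y)): x=-1, y=-1, z=-3
After step 3 (MUL(y, x)): x=-1, y=1, z=-3
After step 4 (MIN(x, y)): x=-1, y=1, z=-3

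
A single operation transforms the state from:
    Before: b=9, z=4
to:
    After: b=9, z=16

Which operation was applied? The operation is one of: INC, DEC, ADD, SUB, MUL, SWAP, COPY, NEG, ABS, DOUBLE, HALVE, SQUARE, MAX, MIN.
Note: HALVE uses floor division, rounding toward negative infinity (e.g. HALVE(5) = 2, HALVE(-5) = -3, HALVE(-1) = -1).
SQUARE(z)

Analyzing the change:
Before: b=9, z=4
After: b=9, z=16
Variable z changed from 4 to 16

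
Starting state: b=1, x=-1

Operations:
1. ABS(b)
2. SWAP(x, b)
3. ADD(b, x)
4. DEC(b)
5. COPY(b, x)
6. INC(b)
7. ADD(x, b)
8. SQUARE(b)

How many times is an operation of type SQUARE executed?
1

Counting SQUARE operations:
Step 8: SQUARE(b) ← SQUARE
Total: 1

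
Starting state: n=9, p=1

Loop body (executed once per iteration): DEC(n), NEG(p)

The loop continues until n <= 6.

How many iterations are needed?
3

Tracing iterations:
Initial: n=9, p=1
After iteration 1: n=8, p=-1
After iteration 2: n=7, p=1
After iteration 3: n=6, p=-1
n <= 6 now holds, so the loop exits after 3 iterations.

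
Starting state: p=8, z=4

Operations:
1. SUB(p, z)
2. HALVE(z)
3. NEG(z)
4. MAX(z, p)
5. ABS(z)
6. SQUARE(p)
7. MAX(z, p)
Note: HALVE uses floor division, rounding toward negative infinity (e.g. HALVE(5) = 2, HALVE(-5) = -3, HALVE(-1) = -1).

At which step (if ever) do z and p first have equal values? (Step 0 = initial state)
Step 1

z and p first become equal after step 1.

Comparing values at each step:
Initial: z=4, p=8
After step 1: z=4, p=4 ← equal!
After step 2: z=2, p=4
After step 3: z=-2, p=4
After step 4: z=4, p=4 ← equal!
After step 5: z=4, p=4 ← equal!
After step 6: z=4, p=16
After step 7: z=16, p=16 ← equal!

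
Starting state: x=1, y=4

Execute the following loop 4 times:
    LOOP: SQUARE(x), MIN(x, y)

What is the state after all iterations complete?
x=1, y=4

Iteration trace:
Start: x=1, y=4
After iteration 1: x=1, y=4
After iteration 2: x=1, y=4
After iteration 3: x=1, y=4
After iteration 4: x=1, y=4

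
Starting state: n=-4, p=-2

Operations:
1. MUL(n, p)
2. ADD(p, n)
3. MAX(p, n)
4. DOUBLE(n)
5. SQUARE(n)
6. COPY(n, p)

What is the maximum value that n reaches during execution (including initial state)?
256

Values of n at each step:
Initial: n = -4
After step 1: n = 8
After step 2: n = 8
After step 3: n = 8
After step 4: n = 16
After step 5: n = 256 ← maximum
After step 6: n = 8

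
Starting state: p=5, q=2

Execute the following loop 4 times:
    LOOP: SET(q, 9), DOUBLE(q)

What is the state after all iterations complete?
p=5, q=18

Iteration trace:
Start: p=5, q=2
After iteration 1: p=5, q=18
After iteration 2: p=5, q=18
After iteration 3: p=5, q=18
After iteration 4: p=5, q=18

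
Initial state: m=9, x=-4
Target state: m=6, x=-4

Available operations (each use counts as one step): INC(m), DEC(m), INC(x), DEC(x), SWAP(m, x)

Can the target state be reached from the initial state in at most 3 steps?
Yes

Path (3 steps): DEC(m) → DEC(m) → DEC(m)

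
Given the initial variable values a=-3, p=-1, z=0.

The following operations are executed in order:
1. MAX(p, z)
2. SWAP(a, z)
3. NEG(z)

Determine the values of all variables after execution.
{a: 0, p: 0, z: 3}

Step-by-step execution:
Initial: a=-3, p=-1, z=0
After step 1 (MAX(p, z)): a=-3, p=0, z=0
After step 2 (SWAP(a, z)): a=0, p=0, z=-3
After step 3 (NEG(z)): a=0, p=0, z=3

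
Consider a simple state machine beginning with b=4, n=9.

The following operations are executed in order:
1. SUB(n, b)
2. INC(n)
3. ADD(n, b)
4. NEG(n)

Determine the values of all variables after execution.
{b: 4, n: -10}

Step-by-step execution:
Initial: b=4, n=9
After step 1 (SUB(n, b)): b=4, n=5
After step 2 (INC(n)): b=4, n=6
After step 3 (ADD(n, b)): b=4, n=10
After step 4 (NEG(n)): b=4, n=-10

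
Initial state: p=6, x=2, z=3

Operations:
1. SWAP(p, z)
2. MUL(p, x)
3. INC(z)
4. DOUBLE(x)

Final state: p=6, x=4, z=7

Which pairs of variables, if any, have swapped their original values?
None

Comparing initial and final values:
z: 3 → 7
p: 6 → 6
x: 2 → 4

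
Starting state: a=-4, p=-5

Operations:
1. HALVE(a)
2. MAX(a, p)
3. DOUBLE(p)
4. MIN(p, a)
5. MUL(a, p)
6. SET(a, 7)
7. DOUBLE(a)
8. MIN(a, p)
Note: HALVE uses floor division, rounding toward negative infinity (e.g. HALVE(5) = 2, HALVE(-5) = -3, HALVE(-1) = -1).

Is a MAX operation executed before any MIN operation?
Yes

First MAX: step 2
First MIN: step 4
Since 2 < 4, MAX comes first.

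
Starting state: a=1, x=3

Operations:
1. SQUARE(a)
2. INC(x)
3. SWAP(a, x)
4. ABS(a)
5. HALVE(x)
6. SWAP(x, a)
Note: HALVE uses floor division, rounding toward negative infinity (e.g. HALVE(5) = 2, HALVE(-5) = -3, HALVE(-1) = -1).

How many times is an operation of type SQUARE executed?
1

Counting SQUARE operations:
Step 1: SQUARE(a) ← SQUARE
Total: 1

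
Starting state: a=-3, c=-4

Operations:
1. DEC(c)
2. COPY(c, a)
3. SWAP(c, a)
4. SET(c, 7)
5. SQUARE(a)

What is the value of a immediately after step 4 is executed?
a = -3

Tracing a through execution:
Initial: a = -3
After step 1 (DEC(c)): a = -3
After step 2 (COPY(c, a)): a = -3
After step 3 (SWAP(c, a)): a = -3
After step 4 (SET(c, 7)): a = -3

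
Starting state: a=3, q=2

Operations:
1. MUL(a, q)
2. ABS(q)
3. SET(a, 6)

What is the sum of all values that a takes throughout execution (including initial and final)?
21

Values of a at each step:
Initial: a = 3
After step 1: a = 6
After step 2: a = 6
After step 3: a = 6
Sum = 3 + 6 + 6 + 6 = 21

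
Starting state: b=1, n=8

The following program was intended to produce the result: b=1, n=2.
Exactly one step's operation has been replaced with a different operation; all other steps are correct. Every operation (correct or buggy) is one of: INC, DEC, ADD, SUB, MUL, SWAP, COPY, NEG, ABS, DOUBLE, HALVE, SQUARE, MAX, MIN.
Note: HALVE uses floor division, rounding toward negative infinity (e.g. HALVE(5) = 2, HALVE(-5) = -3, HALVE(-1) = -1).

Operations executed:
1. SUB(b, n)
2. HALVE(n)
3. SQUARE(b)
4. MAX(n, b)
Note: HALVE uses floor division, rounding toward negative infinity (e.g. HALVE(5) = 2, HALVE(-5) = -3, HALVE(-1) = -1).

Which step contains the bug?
Step 1

Trace with buggy code:
Initial: b=1, n=8
After step 1: b=-7, n=8
After step 2: b=-7, n=4
After step 3: b=49, n=4
After step 4: b=49, n=49
Actual final b=49, n=49 ≠ expected b=1, n=2.
Step 1 is the only position where a single-operation replacement can produce the expected result.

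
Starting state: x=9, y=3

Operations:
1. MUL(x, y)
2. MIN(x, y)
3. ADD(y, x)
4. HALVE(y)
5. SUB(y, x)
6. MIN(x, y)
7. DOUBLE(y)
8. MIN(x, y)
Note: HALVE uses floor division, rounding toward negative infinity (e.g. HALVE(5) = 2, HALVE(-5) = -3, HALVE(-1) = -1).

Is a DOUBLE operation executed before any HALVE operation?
No

First DOUBLE: step 7
First HALVE: step 4
Since 7 > 4, HALVE comes first.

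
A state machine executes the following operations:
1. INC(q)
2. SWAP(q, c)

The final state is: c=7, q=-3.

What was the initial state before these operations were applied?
c=-3, q=6

Working backwards:
Final state: c=7, q=-3
Before step 2 (SWAP(q, c)): c=-3, q=7
Before step 1 (INC(q)): c=-3, q=6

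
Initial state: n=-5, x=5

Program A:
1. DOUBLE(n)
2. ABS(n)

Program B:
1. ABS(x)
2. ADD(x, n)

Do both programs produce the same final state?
No

Program A final state: n=10, x=5
Program B final state: n=-5, x=0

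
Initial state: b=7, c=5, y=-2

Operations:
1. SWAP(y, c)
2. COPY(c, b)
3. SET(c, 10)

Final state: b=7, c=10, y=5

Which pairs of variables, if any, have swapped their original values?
None

Comparing initial and final values:
b: 7 → 7
y: -2 → 5
c: 5 → 10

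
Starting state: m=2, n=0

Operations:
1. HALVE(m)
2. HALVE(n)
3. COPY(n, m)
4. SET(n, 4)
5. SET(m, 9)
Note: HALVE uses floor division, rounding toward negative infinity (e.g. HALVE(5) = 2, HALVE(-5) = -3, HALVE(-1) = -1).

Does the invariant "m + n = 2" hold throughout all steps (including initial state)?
No, violated after step 1

The invariant is violated after step 1.

State at each step:
Initial: m=2, n=0
After step 1: m=1, n=0
After step 2: m=1, n=0
After step 3: m=1, n=1
After step 4: m=1, n=4
After step 5: m=9, n=4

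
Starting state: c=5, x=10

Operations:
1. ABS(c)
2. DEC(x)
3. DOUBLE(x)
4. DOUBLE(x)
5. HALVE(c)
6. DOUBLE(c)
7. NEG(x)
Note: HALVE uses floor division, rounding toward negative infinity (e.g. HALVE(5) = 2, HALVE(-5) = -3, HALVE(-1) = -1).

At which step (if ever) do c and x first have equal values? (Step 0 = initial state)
Never

c and x never become equal during execution.

Comparing values at each step:
Initial: c=5, x=10
After step 1: c=5, x=10
After step 2: c=5, x=9
After step 3: c=5, x=18
After step 4: c=5, x=36
After step 5: c=2, x=36
After step 6: c=4, x=36
After step 7: c=4, x=-36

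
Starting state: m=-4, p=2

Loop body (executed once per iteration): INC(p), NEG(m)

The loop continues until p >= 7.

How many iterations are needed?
5

Tracing iterations:
Initial: m=-4, p=2
After iteration 1: m=4, p=3
After iteration 2: m=-4, p=4
After iteration 3: m=4, p=5
After iteration 4: m=-4, p=6
After iteration 5: m=4, p=7
p >= 7 now holds, so the loop exits after 5 iterations.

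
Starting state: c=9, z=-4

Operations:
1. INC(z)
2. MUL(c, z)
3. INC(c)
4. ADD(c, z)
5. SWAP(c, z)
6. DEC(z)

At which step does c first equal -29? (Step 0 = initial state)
Step 4

Tracing c:
Initial: c = 9
After step 1: c = 9
After step 2: c = -27
After step 3: c = -26
After step 4: c = -29 ← first occurrence
After step 5: c = -3
After step 6: c = -3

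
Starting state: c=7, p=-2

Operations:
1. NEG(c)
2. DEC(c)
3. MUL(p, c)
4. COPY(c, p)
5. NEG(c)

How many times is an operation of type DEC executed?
1

Counting DEC operations:
Step 2: DEC(c) ← DEC
Total: 1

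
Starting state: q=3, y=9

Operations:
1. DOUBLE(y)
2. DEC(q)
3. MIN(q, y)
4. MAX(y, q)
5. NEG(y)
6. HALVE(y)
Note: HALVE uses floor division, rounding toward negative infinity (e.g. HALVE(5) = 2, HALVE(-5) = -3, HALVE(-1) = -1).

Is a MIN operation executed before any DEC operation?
No

First MIN: step 3
First DEC: step 2
Since 3 > 2, DEC comes first.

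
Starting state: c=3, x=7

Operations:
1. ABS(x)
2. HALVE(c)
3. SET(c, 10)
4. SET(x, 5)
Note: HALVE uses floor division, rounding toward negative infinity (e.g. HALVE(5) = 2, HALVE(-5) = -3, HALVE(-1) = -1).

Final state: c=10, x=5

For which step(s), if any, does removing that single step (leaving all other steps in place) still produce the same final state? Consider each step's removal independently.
Step(s) 1, 2

Testing removal of each single step:
Without step 1: final = c=10, x=5 (same)
Without step 2: final = c=10, x=5 (same)
Without step 3: final = c=1, x=5 (different)
Without step 4: final = c=10, x=7 (different)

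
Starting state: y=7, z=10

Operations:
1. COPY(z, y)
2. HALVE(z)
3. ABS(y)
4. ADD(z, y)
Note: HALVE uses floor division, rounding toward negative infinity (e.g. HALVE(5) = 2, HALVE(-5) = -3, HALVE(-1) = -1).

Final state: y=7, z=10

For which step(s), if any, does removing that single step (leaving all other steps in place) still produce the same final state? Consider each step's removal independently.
Step(s) 3

Testing removal of each single step:
Without step 1: final = y=7, z=12 (different)
Without step 2: final = y=7, z=14 (different)
Without step 3: final = y=7, z=10 (same)
Without step 4: final = y=7, z=3 (different)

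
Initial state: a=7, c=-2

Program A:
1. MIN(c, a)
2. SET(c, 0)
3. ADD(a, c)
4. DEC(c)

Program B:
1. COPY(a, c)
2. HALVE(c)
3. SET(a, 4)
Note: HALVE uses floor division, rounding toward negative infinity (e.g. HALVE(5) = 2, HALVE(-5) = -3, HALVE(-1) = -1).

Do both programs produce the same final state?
No

Program A final state: a=7, c=-1
Program B final state: a=4, c=-1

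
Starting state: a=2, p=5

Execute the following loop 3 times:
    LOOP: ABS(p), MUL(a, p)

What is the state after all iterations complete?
a=250, p=5

Iteration trace:
Start: a=2, p=5
After iteration 1: a=10, p=5
After iteration 2: a=50, p=5
After iteration 3: a=250, p=5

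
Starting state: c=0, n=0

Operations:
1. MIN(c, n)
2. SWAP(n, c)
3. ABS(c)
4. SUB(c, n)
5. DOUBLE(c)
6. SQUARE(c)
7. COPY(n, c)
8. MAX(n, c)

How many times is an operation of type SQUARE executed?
1

Counting SQUARE operations:
Step 6: SQUARE(c) ← SQUARE
Total: 1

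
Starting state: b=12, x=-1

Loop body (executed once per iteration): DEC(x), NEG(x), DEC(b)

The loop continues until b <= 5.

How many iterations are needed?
7

Tracing iterations:
Initial: b=12, x=-1
After iteration 1: b=11, x=2
After iteration 2: b=10, x=-1
After iteration 3: b=9, x=2
After iteration 4: b=8, x=-1
After iteration 5: b=7, x=2
After iteration 6: b=6, x=-1
After iteration 7: b=5, x=2
b <= 5 now holds, so the loop exits after 7 iterations.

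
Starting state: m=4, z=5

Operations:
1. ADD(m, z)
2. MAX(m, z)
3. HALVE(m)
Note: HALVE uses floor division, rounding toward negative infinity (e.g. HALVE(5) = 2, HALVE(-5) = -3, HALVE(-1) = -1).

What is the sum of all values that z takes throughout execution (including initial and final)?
20

Values of z at each step:
Initial: z = 5
After step 1: z = 5
After step 2: z = 5
After step 3: z = 5
Sum = 5 + 5 + 5 + 5 = 20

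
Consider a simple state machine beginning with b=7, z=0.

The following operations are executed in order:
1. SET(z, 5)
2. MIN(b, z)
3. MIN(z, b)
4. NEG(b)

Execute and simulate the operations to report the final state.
{b: -5, z: 5}

Step-by-step execution:
Initial: b=7, z=0
After step 1 (SET(z, 5)): b=7, z=5
After step 2 (MIN(b, z)): b=5, z=5
After step 3 (MIN(z, b)): b=5, z=5
After step 4 (NEG(b)): b=-5, z=5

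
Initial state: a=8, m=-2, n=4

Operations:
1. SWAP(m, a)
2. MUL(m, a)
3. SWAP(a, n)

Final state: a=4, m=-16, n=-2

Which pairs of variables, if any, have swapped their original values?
None

Comparing initial and final values:
m: -2 → -16
n: 4 → -2
a: 8 → 4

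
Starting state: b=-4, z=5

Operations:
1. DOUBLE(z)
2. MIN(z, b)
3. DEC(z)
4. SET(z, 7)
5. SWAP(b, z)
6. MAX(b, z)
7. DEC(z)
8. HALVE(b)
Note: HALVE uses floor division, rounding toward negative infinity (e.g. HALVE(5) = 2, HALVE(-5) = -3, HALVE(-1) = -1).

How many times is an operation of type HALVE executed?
1

Counting HALVE operations:
Step 8: HALVE(b) ← HALVE
Total: 1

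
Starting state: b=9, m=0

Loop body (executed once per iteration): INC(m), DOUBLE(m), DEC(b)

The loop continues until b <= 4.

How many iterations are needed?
5

Tracing iterations:
Initial: b=9, m=0
After iteration 1: b=8, m=2
After iteration 2: b=7, m=6
After iteration 3: b=6, m=14
After iteration 4: b=5, m=30
After iteration 5: b=4, m=62
b <= 4 now holds, so the loop exits after 5 iterations.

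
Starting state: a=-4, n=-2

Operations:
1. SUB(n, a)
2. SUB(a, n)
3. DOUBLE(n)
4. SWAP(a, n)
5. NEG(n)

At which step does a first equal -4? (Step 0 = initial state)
Step 0

Tracing a:
Initial: a = -4 ← first occurrence
After step 1: a = -4
After step 2: a = -6
After step 3: a = -6
After step 4: a = 4
After step 5: a = 4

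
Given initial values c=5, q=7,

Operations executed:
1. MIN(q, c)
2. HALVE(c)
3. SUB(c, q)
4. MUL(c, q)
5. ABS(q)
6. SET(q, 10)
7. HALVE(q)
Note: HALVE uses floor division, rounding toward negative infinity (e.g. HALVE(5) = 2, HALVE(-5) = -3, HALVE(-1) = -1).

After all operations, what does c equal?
c = -15

Tracing execution:
Step 1: MIN(q, c) → c = 5
Step 2: HALVE(c) → c = 2
Step 3: SUB(c, q) → c = -3
Step 4: MUL(c, q) → c = -15
Step 5: ABS(q) → c = -15
Step 6: SET(q, 10) → c = -15
Step 7: HALVE(q) → c = -15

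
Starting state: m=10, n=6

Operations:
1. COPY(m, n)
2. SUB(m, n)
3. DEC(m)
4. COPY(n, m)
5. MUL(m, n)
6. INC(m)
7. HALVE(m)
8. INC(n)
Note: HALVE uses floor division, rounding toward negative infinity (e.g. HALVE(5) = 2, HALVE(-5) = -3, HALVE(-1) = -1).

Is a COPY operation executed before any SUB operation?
Yes

First COPY: step 1
First SUB: step 2
Since 1 < 2, COPY comes first.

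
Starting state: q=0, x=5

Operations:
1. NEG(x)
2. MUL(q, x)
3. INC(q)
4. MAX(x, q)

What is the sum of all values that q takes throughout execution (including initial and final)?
2

Values of q at each step:
Initial: q = 0
After step 1: q = 0
After step 2: q = 0
After step 3: q = 1
After step 4: q = 1
Sum = 0 + 0 + 0 + 1 + 1 = 2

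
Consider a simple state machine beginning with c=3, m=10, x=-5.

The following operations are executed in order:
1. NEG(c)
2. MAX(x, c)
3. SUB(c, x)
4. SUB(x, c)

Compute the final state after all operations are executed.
{c: 0, m: 10, x: -3}

Step-by-step execution:
Initial: c=3, m=10, x=-5
After step 1 (NEG(c)): c=-3, m=10, x=-5
After step 2 (MAX(x, c)): c=-3, m=10, x=-3
After step 3 (SUB(c, x)): c=0, m=10, x=-3
After step 4 (SUB(x, c)): c=0, m=10, x=-3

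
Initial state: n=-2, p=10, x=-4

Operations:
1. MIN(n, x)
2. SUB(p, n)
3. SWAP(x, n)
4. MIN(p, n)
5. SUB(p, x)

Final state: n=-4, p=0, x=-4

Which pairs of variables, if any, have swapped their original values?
None

Comparing initial and final values:
p: 10 → 0
n: -2 → -4
x: -4 → -4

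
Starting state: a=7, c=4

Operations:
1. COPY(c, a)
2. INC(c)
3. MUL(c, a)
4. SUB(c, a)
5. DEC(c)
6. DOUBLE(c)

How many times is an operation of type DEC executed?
1

Counting DEC operations:
Step 5: DEC(c) ← DEC
Total: 1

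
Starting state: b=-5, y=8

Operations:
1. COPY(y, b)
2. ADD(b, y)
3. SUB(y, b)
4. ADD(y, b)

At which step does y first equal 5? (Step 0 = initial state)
Step 3

Tracing y:
Initial: y = 8
After step 1: y = -5
After step 2: y = -5
After step 3: y = 5 ← first occurrence
After step 4: y = -5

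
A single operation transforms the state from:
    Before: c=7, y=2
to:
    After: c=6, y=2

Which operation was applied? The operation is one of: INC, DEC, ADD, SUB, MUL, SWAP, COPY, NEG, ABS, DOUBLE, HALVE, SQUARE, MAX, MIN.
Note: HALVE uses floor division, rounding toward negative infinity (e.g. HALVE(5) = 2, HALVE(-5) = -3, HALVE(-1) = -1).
DEC(c)

Analyzing the change:
Before: c=7, y=2
After: c=6, y=2
Variable c changed from 7 to 6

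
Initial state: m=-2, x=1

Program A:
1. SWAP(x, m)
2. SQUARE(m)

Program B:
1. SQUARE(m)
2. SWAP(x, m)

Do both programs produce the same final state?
No

Program A final state: m=1, x=-2
Program B final state: m=1, x=4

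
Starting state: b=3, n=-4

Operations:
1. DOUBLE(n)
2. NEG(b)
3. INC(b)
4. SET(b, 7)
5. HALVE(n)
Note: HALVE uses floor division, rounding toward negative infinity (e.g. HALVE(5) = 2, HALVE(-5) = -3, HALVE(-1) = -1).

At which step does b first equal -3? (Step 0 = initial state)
Step 2

Tracing b:
Initial: b = 3
After step 1: b = 3
After step 2: b = -3 ← first occurrence
After step 3: b = -2
After step 4: b = 7
After step 5: b = 7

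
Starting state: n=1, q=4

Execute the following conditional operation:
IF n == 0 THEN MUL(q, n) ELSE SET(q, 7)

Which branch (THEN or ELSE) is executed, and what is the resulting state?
Branch: ELSE, Final state: n=1, q=7

Evaluating condition: n == 0
n = 1
Condition is False, so ELSE branch executes
After SET(q, 7): n=1, q=7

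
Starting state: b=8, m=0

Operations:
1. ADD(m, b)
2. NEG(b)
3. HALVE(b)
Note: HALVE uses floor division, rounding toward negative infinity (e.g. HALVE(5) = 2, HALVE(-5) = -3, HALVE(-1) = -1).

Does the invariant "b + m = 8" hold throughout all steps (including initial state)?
No, violated after step 1

The invariant is violated after step 1.

State at each step:
Initial: b=8, m=0
After step 1: b=8, m=8
After step 2: b=-8, m=8
After step 3: b=-4, m=8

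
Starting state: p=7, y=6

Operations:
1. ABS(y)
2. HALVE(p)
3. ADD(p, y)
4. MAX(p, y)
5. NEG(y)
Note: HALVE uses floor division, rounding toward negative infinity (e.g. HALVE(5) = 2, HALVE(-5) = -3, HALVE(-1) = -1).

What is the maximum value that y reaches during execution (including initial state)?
6

Values of y at each step:
Initial: y = 6 ← maximum
After step 1: y = 6
After step 2: y = 6
After step 3: y = 6
After step 4: y = 6
After step 5: y = -6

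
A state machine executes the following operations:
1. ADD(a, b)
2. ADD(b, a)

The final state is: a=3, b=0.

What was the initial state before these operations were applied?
a=6, b=-3

Working backwards:
Final state: a=3, b=0
Before step 2 (ADD(b, a)): a=3, b=-3
Before step 1 (ADD(a, b)): a=6, b=-3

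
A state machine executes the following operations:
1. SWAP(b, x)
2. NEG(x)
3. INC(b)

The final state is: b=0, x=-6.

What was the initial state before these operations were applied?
b=6, x=-1

Working backwards:
Final state: b=0, x=-6
Before step 3 (INC(b)): b=-1, x=-6
Before step 2 (NEG(x)): b=-1, x=6
Before step 1 (SWAP(b, x)): b=6, x=-1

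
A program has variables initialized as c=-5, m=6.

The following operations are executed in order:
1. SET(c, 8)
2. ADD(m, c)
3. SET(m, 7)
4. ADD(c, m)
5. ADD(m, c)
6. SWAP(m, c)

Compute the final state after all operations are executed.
{c: 22, m: 15}

Step-by-step execution:
Initial: c=-5, m=6
After step 1 (SET(c, 8)): c=8, m=6
After step 2 (ADD(m, c)): c=8, m=14
After step 3 (SET(m, 7)): c=8, m=7
After step 4 (ADD(c, m)): c=15, m=7
After step 5 (ADD(m, c)): c=15, m=22
After step 6 (SWAP(m, c)): c=22, m=15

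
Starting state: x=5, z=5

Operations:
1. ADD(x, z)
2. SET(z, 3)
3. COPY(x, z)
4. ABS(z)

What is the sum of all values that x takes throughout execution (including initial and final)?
31

Values of x at each step:
Initial: x = 5
After step 1: x = 10
After step 2: x = 10
After step 3: x = 3
After step 4: x = 3
Sum = 5 + 10 + 10 + 3 + 3 = 31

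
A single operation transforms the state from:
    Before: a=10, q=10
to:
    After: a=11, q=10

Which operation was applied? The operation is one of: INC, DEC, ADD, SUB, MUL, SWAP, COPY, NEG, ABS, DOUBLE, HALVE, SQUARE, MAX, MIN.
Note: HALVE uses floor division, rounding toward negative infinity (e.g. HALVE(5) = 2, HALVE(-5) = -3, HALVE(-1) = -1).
INC(a)

Analyzing the change:
Before: a=10, q=10
After: a=11, q=10
Variable a changed from 10 to 11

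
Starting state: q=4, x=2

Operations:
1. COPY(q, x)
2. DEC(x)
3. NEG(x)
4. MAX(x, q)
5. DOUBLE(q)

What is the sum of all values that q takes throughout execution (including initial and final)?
16

Values of q at each step:
Initial: q = 4
After step 1: q = 2
After step 2: q = 2
After step 3: q = 2
After step 4: q = 2
After step 5: q = 4
Sum = 4 + 2 + 2 + 2 + 2 + 4 = 16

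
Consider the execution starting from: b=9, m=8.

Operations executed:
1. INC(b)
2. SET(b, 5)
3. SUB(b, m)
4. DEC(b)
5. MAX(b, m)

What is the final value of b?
b = 8

Tracing execution:
Step 1: INC(b) → b = 10
Step 2: SET(b, 5) → b = 5
Step 3: SUB(b, m) → b = -3
Step 4: DEC(b) → b = -4
Step 5: MAX(b, m) → b = 8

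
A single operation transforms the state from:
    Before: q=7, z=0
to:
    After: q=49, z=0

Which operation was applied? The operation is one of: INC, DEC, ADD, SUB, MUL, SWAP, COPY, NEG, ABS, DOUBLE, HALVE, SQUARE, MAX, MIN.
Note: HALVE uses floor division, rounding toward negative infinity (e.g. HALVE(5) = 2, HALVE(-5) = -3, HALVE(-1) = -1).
SQUARE(q)

Analyzing the change:
Before: q=7, z=0
After: q=49, z=0
Variable q changed from 7 to 49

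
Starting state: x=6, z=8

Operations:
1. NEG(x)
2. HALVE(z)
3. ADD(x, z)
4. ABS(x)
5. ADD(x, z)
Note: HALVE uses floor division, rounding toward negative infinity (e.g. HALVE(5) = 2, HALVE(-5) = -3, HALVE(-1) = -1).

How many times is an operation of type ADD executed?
2

Counting ADD operations:
Step 3: ADD(x, z) ← ADD
Step 5: ADD(x, z) ← ADD
Total: 2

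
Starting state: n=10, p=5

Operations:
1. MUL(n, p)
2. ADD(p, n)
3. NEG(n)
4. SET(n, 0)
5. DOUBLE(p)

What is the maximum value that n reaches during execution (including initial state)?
50

Values of n at each step:
Initial: n = 10
After step 1: n = 50 ← maximum
After step 2: n = 50
After step 3: n = -50
After step 4: n = 0
After step 5: n = 0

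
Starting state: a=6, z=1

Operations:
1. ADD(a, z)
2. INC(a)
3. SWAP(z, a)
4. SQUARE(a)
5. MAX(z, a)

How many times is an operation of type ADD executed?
1

Counting ADD operations:
Step 1: ADD(a, z) ← ADD
Total: 1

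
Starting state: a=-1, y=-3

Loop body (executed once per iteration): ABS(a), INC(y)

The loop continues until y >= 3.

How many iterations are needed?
6

Tracing iterations:
Initial: a=-1, y=-3
After iteration 1: a=1, y=-2
After iteration 2: a=1, y=-1
After iteration 3: a=1, y=0
After iteration 4: a=1, y=1
After iteration 5: a=1, y=2
After iteration 6: a=1, y=3
y >= 3 now holds, so the loop exits after 6 iterations.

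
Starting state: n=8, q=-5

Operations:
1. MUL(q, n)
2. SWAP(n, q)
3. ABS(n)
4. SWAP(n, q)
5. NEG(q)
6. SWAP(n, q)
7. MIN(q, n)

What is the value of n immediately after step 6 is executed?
n = -40

Tracing n through execution:
Initial: n = 8
After step 1 (MUL(q, n)): n = 8
After step 2 (SWAP(n, q)): n = -40
After step 3 (ABS(n)): n = 40
After step 4 (SWAP(n, q)): n = 8
After step 5 (NEG(q)): n = 8
After step 6 (SWAP(n, q)): n = -40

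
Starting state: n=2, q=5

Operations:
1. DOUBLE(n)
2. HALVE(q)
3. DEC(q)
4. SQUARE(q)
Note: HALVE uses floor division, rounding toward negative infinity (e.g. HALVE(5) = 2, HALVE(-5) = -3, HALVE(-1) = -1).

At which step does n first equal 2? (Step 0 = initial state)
Step 0

Tracing n:
Initial: n = 2 ← first occurrence
After step 1: n = 4
After step 2: n = 4
After step 3: n = 4
After step 4: n = 4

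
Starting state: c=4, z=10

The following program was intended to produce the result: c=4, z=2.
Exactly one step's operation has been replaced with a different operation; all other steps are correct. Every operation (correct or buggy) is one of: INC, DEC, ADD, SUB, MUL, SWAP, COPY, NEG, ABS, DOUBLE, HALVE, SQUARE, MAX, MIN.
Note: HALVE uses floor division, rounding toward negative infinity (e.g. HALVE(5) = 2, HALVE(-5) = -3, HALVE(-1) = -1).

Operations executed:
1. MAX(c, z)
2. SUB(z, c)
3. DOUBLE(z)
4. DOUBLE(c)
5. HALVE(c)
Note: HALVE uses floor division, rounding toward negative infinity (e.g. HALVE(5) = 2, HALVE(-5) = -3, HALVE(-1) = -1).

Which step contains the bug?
Step 1

Trace with buggy code:
Initial: c=4, z=10
After step 1: c=10, z=10
After step 2: c=10, z=0
After step 3: c=10, z=0
After step 4: c=20, z=0
After step 5: c=10, z=0
Actual final c=10, z=0 ≠ expected c=4, z=2.
Step 1 is the only position where a single-operation replacement can produce the expected result.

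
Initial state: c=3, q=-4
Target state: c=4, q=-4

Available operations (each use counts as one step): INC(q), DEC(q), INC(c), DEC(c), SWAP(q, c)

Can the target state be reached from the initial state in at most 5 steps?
Yes

Path (1 step): INC(c)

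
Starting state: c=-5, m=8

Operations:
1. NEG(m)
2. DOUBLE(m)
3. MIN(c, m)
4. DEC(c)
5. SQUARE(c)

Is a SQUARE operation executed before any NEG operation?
No

First SQUARE: step 5
First NEG: step 1
Since 5 > 1, NEG comes first.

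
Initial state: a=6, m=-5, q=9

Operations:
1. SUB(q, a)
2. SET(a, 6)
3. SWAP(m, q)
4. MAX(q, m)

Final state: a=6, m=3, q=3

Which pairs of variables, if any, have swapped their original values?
None

Comparing initial and final values:
a: 6 → 6
m: -5 → 3
q: 9 → 3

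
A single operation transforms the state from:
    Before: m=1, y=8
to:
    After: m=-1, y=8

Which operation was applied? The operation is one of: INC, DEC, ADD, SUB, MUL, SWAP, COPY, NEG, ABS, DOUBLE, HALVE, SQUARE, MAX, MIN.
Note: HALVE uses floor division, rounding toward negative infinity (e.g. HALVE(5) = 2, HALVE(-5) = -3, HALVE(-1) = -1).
NEG(m)

Analyzing the change:
Before: m=1, y=8
After: m=-1, y=8
Variable m changed from 1 to -1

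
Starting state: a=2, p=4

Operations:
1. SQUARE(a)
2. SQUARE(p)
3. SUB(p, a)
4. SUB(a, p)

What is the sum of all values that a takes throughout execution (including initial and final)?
6

Values of a at each step:
Initial: a = 2
After step 1: a = 4
After step 2: a = 4
After step 3: a = 4
After step 4: a = -8
Sum = 2 + 4 + 4 + 4 + -8 = 6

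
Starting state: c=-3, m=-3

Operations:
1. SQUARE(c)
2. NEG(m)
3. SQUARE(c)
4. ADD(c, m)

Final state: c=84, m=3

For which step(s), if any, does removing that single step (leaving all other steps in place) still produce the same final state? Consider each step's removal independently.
None - removing any single step changes the final result

Testing removal of each single step:
Without step 1: final = c=12, m=3 (different)
Without step 2: final = c=78, m=-3 (different)
Without step 3: final = c=12, m=3 (different)
Without step 4: final = c=81, m=3 (different)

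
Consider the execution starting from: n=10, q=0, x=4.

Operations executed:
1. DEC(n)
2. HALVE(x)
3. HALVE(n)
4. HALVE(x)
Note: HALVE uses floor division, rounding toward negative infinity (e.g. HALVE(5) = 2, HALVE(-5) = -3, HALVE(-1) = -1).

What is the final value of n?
n = 4

Tracing execution:
Step 1: DEC(n) → n = 9
Step 2: HALVE(x) → n = 9
Step 3: HALVE(n) → n = 4
Step 4: HALVE(x) → n = 4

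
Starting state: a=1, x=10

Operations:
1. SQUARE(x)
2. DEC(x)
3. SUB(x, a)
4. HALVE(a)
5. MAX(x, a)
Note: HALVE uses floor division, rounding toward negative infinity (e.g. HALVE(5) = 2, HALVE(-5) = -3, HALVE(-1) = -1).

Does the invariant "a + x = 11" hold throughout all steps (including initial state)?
No, violated after step 1

The invariant is violated after step 1.

State at each step:
Initial: a=1, x=10
After step 1: a=1, x=100
After step 2: a=1, x=99
After step 3: a=1, x=98
After step 4: a=0, x=98
After step 5: a=0, x=98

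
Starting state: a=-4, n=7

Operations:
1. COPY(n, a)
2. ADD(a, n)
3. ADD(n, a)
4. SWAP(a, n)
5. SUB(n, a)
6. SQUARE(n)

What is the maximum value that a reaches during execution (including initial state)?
-4

Values of a at each step:
Initial: a = -4 ← maximum
After step 1: a = -4
After step 2: a = -8
After step 3: a = -8
After step 4: a = -12
After step 5: a = -12
After step 6: a = -12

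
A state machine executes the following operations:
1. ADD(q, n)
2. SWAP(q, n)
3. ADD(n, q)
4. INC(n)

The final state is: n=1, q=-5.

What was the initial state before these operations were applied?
n=-5, q=10

Working backwards:
Final state: n=1, q=-5
Before step 4 (INC(n)): n=0, q=-5
Before step 3 (ADD(n, q)): n=5, q=-5
Before step 2 (SWAP(q, n)): n=-5, q=5
Before step 1 (ADD(q, n)): n=-5, q=10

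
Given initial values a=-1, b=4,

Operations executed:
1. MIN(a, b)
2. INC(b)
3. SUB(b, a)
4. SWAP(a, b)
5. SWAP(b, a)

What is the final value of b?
b = 6

Tracing execution:
Step 1: MIN(a, b) → b = 4
Step 2: INC(b) → b = 5
Step 3: SUB(b, a) → b = 6
Step 4: SWAP(a, b) → b = -1
Step 5: SWAP(b, a) → b = 6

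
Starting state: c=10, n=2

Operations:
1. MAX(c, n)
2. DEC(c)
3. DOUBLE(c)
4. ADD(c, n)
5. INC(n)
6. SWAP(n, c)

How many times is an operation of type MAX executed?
1

Counting MAX operations:
Step 1: MAX(c, n) ← MAX
Total: 1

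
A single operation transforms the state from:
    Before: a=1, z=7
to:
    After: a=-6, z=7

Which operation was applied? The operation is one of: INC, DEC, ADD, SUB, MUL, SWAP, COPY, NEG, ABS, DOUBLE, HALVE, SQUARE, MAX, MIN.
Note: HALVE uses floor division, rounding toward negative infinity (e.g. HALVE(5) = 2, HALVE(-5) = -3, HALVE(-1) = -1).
SUB(a, z)

Analyzing the change:
Before: a=1, z=7
After: a=-6, z=7
Variable a changed from 1 to -6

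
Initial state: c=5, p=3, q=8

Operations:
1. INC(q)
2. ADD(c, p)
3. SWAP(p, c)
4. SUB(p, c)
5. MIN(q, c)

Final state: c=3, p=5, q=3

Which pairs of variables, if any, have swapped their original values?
(c, p)

Comparing initial and final values:
c: 5 → 3
p: 3 → 5
q: 8 → 3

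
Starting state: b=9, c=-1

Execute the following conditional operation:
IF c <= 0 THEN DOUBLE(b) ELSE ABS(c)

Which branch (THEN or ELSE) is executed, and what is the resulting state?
Branch: THEN, Final state: b=18, c=-1

Evaluating condition: c <= 0
c = -1
Condition is True, so THEN branch executes
After DOUBLE(b): b=18, c=-1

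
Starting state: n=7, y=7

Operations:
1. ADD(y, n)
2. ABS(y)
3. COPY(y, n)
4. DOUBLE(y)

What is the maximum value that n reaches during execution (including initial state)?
7

Values of n at each step:
Initial: n = 7 ← maximum
After step 1: n = 7
After step 2: n = 7
After step 3: n = 7
After step 4: n = 7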